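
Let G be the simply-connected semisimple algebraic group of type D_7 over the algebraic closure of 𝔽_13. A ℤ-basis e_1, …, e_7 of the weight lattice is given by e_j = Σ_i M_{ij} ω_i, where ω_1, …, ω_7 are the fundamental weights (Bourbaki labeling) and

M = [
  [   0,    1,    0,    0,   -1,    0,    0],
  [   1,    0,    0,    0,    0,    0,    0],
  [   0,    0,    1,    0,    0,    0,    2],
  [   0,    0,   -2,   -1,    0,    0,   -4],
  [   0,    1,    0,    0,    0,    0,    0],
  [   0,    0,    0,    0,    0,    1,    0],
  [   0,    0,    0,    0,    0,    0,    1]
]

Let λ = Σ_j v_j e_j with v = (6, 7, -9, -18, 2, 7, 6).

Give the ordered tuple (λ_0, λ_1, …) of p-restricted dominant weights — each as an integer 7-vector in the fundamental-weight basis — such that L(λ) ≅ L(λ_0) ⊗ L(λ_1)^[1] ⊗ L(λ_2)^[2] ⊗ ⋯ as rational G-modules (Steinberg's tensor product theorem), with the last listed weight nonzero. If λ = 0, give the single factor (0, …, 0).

ω-coordinates c = M·v, v = (6, 7, -9, -18, 2, 7, 6):
  c_1 = 0*6 + 1*7 + 0*-9 + 0*-18 + -1*2 + 0*7 + 0*6 = 5
  c_2 = 1*6 + 0*7 + 0*-9 + 0*-18 + 0*2 + 0*7 + 0*6 = 6
  c_3 = 0*6 + 0*7 + 1*-9 + 0*-18 + 0*2 + 0*7 + 2*6 = 3
  c_4 = 0*6 + 0*7 + -2*-9 + -1*-18 + 0*2 + 0*7 + -4*6 = 12
  c_5 = 0*6 + 1*7 + 0*-9 + 0*-18 + 0*2 + 0*7 + 0*6 = 7
  c_6 = 0*6 + 0*7 + 0*-9 + 0*-18 + 0*2 + 1*7 + 0*6 = 7
  c_7 = 0*6 + 0*7 + 0*-9 + 0*-18 + 0*2 + 0*7 + 1*6 = 6
Base-13 expansion of each c_i:
  c_1 = 5 = 5·13^0
  c_2 = 6 = 6·13^0
  c_3 = 3 = 3·13^0
  c_4 = 12 = 12·13^0
  c_5 = 7 = 7·13^0
  c_6 = 7 = 7·13^0
  c_7 = 6 = 6·13^0
p-restricted factor λ_0 = (5, 6, 3, 12, 7, 7, 6)

((5, 6, 3, 12, 7, 7, 6),)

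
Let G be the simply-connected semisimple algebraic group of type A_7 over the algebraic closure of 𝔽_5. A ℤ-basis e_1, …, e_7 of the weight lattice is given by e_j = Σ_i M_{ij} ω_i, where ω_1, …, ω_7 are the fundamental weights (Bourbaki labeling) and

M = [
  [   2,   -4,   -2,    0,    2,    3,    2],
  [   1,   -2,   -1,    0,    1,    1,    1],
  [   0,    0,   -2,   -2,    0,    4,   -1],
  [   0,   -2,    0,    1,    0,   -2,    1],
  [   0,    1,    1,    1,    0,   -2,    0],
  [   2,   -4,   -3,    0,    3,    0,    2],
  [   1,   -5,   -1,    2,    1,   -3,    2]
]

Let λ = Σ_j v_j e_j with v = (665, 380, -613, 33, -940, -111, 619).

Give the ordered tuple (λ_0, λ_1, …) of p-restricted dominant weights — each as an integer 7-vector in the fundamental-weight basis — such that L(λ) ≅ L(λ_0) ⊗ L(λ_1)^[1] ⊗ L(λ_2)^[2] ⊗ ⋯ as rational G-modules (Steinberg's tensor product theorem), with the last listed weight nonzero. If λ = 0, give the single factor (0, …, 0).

Converting to the ω-basis (c_i = row i of M dotted with v = (665, 380, -613, 33, -940, -111, 619)):
  c_1 = (2)·(665) + (-4)·(380) + (-2)·(-613) + (0)·(33) + (2)·(-940) + (3)·(-111) + (2)·(619) = 61
  c_2 = (1)·(665) + (-2)·(380) + (-1)·(-613) + (0)·(33) + (1)·(-940) + (1)·(-111) + (1)·(619) = 86
  c_3 = (0)·(665) + (0)·(380) + (-2)·(-613) + (-2)·(33) + (0)·(-940) + (4)·(-111) + (-1)·(619) = 97
  c_4 = (0)·(665) + (-2)·(380) + (0)·(-613) + (1)·(33) + (0)·(-940) + (-2)·(-111) + (1)·(619) = 114
  c_5 = (0)·(665) + (1)·(380) + (1)·(-613) + (1)·(33) + (0)·(-940) + (-2)·(-111) + (0)·(619) = 22
  c_6 = (2)·(665) + (-4)·(380) + (-3)·(-613) + (0)·(33) + (3)·(-940) + (0)·(-111) + (2)·(619) = 67
  c_7 = (1)·(665) + (-5)·(380) + (-1)·(-613) + (2)·(33) + (1)·(-940) + (-3)·(-111) + (2)·(619) = 75
Base-5 expansion of each c_i:
  c_1 = 61 = 1·5^0 + 2·5^1 + 2·5^2
  c_2 = 86 = 1·5^0 + 2·5^1 + 3·5^2
  c_3 = 97 = 2·5^0 + 4·5^1 + 3·5^2
  c_4 = 114 = 4·5^0 + 2·5^1 + 4·5^2
  c_5 = 22 = 2·5^0 + 4·5^1
  c_6 = 67 = 2·5^0 + 3·5^1 + 2·5^2
  c_7 = 75 = 0·5^0 + 0·5^1 + 3·5^2
p-restricted factor λ_0 = (1, 1, 2, 4, 2, 2, 0)
p-restricted factor λ_1 = (2, 2, 4, 2, 4, 3, 0)
p-restricted factor λ_2 = (2, 3, 3, 4, 0, 2, 3)

((1, 1, 2, 4, 2, 2, 0), (2, 2, 4, 2, 4, 3, 0), (2, 3, 3, 4, 0, 2, 3))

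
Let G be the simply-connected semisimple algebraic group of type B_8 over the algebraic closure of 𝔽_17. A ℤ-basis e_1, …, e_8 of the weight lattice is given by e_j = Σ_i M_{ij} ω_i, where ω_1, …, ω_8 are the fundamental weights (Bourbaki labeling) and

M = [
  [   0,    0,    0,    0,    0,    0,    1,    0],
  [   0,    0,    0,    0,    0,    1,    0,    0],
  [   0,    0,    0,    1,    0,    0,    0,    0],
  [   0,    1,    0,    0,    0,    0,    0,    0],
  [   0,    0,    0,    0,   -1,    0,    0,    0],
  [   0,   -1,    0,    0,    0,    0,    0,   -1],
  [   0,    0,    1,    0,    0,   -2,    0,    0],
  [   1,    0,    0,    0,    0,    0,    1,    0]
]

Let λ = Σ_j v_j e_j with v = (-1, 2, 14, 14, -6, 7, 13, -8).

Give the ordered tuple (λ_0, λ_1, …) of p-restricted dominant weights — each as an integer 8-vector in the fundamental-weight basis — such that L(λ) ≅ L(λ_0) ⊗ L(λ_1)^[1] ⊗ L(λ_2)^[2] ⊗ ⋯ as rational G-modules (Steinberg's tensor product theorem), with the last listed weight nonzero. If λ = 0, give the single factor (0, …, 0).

Compute c_i = Σ_j M_{ij} v_j with v = (-1, 2, 14, 14, -6, 7, 13, -8):
  c_1 = (0)·(-1) + 0·2 + 0·14 + 0·14 + (0)·(-6) + 0·7 + 1·13 + (0)·(-8) = 13
  c_2 = (0)·(-1) + 0·2 + 0·14 + 0·14 + (0)·(-6) + 1·7 + 0·13 + (0)·(-8) = 7
  c_3 = (0)·(-1) + 0·2 + 0·14 + 1·14 + (0)·(-6) + 0·7 + 0·13 + (0)·(-8) = 14
  c_4 = (0)·(-1) + 1·2 + 0·14 + 0·14 + (0)·(-6) + 0·7 + 0·13 + (0)·(-8) = 2
  c_5 = (0)·(-1) + 0·2 + 0·14 + 0·14 + (-1)·(-6) + 0·7 + 0·13 + (0)·(-8) = 6
  c_6 = (0)·(-1) + (-1)·(2) + 0·14 + 0·14 + (0)·(-6) + 0·7 + 0·13 + (-1)·(-8) = 6
  c_7 = (0)·(-1) + 0·2 + 1·14 + 0·14 + (0)·(-6) + (-2)·(7) + 0·13 + (0)·(-8) = 0
  c_8 = (1)·(-1) + 0·2 + 0·14 + 0·14 + (0)·(-6) + 0·7 + 1·13 + (0)·(-8) = 12
Base-17 expansion of each c_i:
  c_1 = 13 = 13·17^0
  c_2 = 7 = 7·17^0
  c_3 = 14 = 14·17^0
  c_4 = 2 = 2·17^0
  c_5 = 6 = 6·17^0
  c_6 = 6 = 6·17^0
  c_7 = 0
  c_8 = 12 = 12·17^0
Factor λ_0 = (13, 7, 14, 2, 6, 6, 0, 12)

((13, 7, 14, 2, 6, 6, 0, 12),)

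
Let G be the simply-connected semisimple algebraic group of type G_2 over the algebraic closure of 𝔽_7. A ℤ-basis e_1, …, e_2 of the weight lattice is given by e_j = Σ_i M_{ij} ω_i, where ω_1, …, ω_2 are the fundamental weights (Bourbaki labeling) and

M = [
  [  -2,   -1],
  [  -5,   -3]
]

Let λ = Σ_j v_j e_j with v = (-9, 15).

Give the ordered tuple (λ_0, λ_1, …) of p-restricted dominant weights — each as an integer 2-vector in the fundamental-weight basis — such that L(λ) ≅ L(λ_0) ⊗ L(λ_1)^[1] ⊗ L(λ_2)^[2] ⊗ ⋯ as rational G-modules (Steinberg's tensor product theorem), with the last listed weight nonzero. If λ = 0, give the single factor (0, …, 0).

((3, 0),)

ω-coordinates c = M·v, v = (-9, 15):
  c_1 = (-2)·(-9) + (-1)·(15) = 3
  c_2 = (-5)·(-9) + (-3)·(15) = 0
Base-7 expansion of each c_i:
  c_1 = 3 = 3·7^0
  c_2 = 0
p-restricted factor λ_0 = (3, 0)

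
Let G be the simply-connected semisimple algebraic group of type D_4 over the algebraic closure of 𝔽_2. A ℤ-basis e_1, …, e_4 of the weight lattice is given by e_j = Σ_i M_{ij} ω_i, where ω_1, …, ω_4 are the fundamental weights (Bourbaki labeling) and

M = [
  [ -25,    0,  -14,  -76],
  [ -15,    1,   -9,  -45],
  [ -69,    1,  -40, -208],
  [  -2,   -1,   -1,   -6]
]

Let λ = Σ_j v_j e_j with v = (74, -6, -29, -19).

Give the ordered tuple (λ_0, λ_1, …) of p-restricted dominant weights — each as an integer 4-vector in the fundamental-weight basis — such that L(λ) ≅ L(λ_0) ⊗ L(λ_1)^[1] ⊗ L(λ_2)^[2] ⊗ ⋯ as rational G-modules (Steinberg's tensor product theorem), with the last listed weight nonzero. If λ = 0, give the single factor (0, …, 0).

((0, 0, 0, 1),)

Converting to the ω-basis (c_i = row i of M dotted with v = (74, -6, -29, -19)):
  c_1 = -25*74 + 0*-6 + -14*-29 + -76*-19 = 0
  c_2 = -15*74 + 1*-6 + -9*-29 + -45*-19 = 0
  c_3 = -69*74 + 1*-6 + -40*-29 + -208*-19 = 0
  c_4 = -2*74 + -1*-6 + -1*-29 + -6*-19 = 1
p = 2; digits c_i = Σ_j d_{ij}·2^j, 0 ≤ d_{ij} < 2:
  c_1 = 0
  c_2 = 0
  c_3 = 0
  c_4 = 1 = 1·2^0
Factor λ_0 = (0, 0, 0, 1)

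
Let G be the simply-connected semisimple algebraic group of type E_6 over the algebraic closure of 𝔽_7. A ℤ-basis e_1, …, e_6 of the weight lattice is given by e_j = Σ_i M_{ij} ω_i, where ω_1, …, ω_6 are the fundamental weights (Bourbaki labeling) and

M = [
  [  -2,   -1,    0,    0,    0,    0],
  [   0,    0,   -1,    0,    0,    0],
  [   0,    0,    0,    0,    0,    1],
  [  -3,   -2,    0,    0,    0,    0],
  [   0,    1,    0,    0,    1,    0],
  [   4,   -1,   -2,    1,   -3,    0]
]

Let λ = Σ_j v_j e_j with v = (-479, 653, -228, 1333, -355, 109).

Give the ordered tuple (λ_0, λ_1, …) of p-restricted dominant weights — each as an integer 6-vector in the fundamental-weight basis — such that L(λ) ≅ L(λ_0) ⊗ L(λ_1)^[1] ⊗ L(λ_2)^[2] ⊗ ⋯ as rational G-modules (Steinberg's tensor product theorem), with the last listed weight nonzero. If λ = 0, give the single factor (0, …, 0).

In the fundamental-weight basis, λ has coordinates c = M·v (v = (-479, 653, -228, 1333, -355, 109)):
  c_1 = -2*-479 + -1*653 + 0*-228 + 0*1333 + 0*-355 + 0*109 = 305
  c_2 = 0*-479 + 0*653 + -1*-228 + 0*1333 + 0*-355 + 0*109 = 228
  c_3 = 0*-479 + 0*653 + 0*-228 + 0*1333 + 0*-355 + 1*109 = 109
  c_4 = -3*-479 + -2*653 + 0*-228 + 0*1333 + 0*-355 + 0*109 = 131
  c_5 = 0*-479 + 1*653 + 0*-228 + 0*1333 + 1*-355 + 0*109 = 298
  c_6 = 4*-479 + -1*653 + -2*-228 + 1*1333 + -3*-355 + 0*109 = 285
Writing each c_i in base p = 7:
  c_1 = 305 = 4·7^0 + 1·7^1 + 6·7^2
  c_2 = 228 = 4·7^0 + 4·7^1 + 4·7^2
  c_3 = 109 = 4·7^0 + 1·7^1 + 2·7^2
  c_4 = 131 = 5·7^0 + 4·7^1 + 2·7^2
  c_5 = 298 = 4·7^0 + 0·7^1 + 6·7^2
  c_6 = 285 = 5·7^0 + 5·7^1 + 5·7^2
p-restricted factor λ_0 = (4, 4, 4, 5, 4, 5)
p-restricted factor λ_1 = (1, 4, 1, 4, 0, 5)
p-restricted factor λ_2 = (6, 4, 2, 2, 6, 5)

((4, 4, 4, 5, 4, 5), (1, 4, 1, 4, 0, 5), (6, 4, 2, 2, 6, 5))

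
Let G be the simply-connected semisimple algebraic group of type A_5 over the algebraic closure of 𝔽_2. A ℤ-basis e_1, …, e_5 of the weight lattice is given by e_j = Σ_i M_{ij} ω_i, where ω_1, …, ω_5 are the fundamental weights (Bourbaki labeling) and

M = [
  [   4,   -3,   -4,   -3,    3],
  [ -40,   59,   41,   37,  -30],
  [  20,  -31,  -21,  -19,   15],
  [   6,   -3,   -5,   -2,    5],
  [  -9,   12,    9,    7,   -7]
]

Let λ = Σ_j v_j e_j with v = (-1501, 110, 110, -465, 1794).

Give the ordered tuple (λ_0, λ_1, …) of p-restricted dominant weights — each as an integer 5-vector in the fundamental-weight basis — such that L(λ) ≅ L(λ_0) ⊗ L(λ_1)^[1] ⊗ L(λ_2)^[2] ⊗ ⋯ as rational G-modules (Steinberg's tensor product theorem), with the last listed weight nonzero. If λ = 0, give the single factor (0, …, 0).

((1, 1, 1, 0, 0), (1, 1, 0, 1, 1), (0, 1, 1, 1, 1), (0, 1, 0, 1, 0))

Converting to the ω-basis (c_i = row i of M dotted with v = (-1501, 110, 110, -465, 1794)):
  c_1 = (4)·(-1501) + (-3)·(110) + (-4)·(110) + (-3)·(-465) + (3)·(1794) = 3
  c_2 = (-40)·(-1501) + (59)·(110) + (41)·(110) + (37)·(-465) + (-30)·(1794) = 15
  c_3 = (20)·(-1501) + (-31)·(110) + (-21)·(110) + (-19)·(-465) + (15)·(1794) = 5
  c_4 = (6)·(-1501) + (-3)·(110) + (-5)·(110) + (-2)·(-465) + (5)·(1794) = 14
  c_5 = (-9)·(-1501) + (12)·(110) + (9)·(110) + (7)·(-465) + (-7)·(1794) = 6
p = 2; digits c_i = Σ_j d_{ij}·2^j, 0 ≤ d_{ij} < 2:
  c_1 = 3 = 1·2^0 + 1·2^1
  c_2 = 15 = 1·2^0 + 1·2^1 + 1·2^2 + 1·2^3
  c_3 = 5 = 1·2^0 + 0·2^1 + 1·2^2
  c_4 = 14 = 0·2^0 + 1·2^1 + 1·2^2 + 1·2^3
  c_5 = 6 = 0·2^0 + 1·2^1 + 1·2^2
p-restricted factor λ_0 = (1, 1, 1, 0, 0)
p-restricted factor λ_1 = (1, 1, 0, 1, 1)
p-restricted factor λ_2 = (0, 1, 1, 1, 1)
p-restricted factor λ_3 = (0, 1, 0, 1, 0)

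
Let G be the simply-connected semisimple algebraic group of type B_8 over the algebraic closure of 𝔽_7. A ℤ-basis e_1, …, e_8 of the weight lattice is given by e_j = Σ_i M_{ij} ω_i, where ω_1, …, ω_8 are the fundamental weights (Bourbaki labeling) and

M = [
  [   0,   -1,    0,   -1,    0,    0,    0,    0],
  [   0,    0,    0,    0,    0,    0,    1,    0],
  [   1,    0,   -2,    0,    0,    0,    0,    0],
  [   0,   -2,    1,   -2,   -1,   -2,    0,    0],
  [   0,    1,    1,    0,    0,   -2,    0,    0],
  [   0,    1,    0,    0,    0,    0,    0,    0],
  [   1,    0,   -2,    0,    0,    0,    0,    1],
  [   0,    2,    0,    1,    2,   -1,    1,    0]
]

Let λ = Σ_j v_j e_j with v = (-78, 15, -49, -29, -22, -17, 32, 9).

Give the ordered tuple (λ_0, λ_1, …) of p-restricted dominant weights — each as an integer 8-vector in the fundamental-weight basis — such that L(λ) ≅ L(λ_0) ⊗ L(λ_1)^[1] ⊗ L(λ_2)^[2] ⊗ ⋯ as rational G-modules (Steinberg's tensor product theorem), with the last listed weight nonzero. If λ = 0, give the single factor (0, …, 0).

((0, 4, 6, 0, 0, 1, 1, 6), (2, 4, 2, 5, 0, 2, 4, 0))

In the fundamental-weight basis, λ has coordinates c = M·v (v = (-78, 15, -49, -29, -22, -17, 32, 9)):
  c_1 = (0)·(-78) + (-1)·(15) + (0)·(-49) + (-1)·(-29) + (0)·(-22) + (0)·(-17) + 0·32 + 0·9 = 14
  c_2 = (0)·(-78) + 0·15 + (0)·(-49) + (0)·(-29) + (0)·(-22) + (0)·(-17) + 1·32 + 0·9 = 32
  c_3 = (1)·(-78) + 0·15 + (-2)·(-49) + (0)·(-29) + (0)·(-22) + (0)·(-17) + 0·32 + 0·9 = 20
  c_4 = (0)·(-78) + (-2)·(15) + (1)·(-49) + (-2)·(-29) + (-1)·(-22) + (-2)·(-17) + 0·32 + 0·9 = 35
  c_5 = (0)·(-78) + 1·15 + (1)·(-49) + (0)·(-29) + (0)·(-22) + (-2)·(-17) + 0·32 + 0·9 = 0
  c_6 = (0)·(-78) + 1·15 + (0)·(-49) + (0)·(-29) + (0)·(-22) + (0)·(-17) + 0·32 + 0·9 = 15
  c_7 = (1)·(-78) + 0·15 + (-2)·(-49) + (0)·(-29) + (0)·(-22) + (0)·(-17) + 0·32 + 1·9 = 29
  c_8 = (0)·(-78) + 2·15 + (0)·(-49) + (1)·(-29) + (2)·(-22) + (-1)·(-17) + 1·32 + 0·9 = 6
p = 7; digits c_i = Σ_j d_{ij}·7^j, 0 ≤ d_{ij} < 7:
  c_1 = 14 = 0·7^0 + 2·7^1
  c_2 = 32 = 4·7^0 + 4·7^1
  c_3 = 20 = 6·7^0 + 2·7^1
  c_4 = 35 = 0·7^0 + 5·7^1
  c_5 = 0
  c_6 = 15 = 1·7^0 + 2·7^1
  c_7 = 29 = 1·7^0 + 4·7^1
  c_8 = 6 = 6·7^0
p-restricted factor λ_0 = (0, 4, 6, 0, 0, 1, 1, 6)
p-restricted factor λ_1 = (2, 4, 2, 5, 0, 2, 4, 0)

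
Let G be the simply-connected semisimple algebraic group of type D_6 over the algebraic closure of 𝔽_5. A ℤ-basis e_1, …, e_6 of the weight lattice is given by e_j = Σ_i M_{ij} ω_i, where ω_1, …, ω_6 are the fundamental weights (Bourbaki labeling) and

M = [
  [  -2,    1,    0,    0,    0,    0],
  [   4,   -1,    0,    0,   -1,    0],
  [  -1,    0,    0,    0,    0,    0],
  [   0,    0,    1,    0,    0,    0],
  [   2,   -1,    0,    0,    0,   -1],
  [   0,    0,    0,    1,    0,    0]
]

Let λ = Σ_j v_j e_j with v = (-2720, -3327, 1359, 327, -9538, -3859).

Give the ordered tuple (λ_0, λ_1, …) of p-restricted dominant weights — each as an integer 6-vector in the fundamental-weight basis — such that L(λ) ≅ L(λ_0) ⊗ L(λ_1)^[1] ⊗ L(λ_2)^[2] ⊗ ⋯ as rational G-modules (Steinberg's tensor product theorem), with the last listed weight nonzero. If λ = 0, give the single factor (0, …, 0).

Converting to the ω-basis (c_i = row i of M dotted with v = (-2720, -3327, 1359, 327, -9538, -3859)):
  c_1 = (-2)·(-2720) + (1)·(-3327) + 0·1359 + 0·327 + (0)·(-9538) + (0)·(-3859) = 2113
  c_2 = (4)·(-2720) + (-1)·(-3327) + 0·1359 + 0·327 + (-1)·(-9538) + (0)·(-3859) = 1985
  c_3 = (-1)·(-2720) + (0)·(-3327) + 0·1359 + 0·327 + (0)·(-9538) + (0)·(-3859) = 2720
  c_4 = (0)·(-2720) + (0)·(-3327) + 1·1359 + 0·327 + (0)·(-9538) + (0)·(-3859) = 1359
  c_5 = (2)·(-2720) + (-1)·(-3327) + 0·1359 + 0·327 + (0)·(-9538) + (-1)·(-3859) = 1746
  c_6 = (0)·(-2720) + (0)·(-3327) + 0·1359 + 1·327 + (0)·(-9538) + (0)·(-3859) = 327
Expand coordinatewise in base 5:
  c_1 = 2113 = 3·5^0 + 2·5^1 + 4·5^2 + 1·5^3 + 3·5^4
  c_2 = 1985 = 0·5^0 + 2·5^1 + 4·5^2 + 0·5^3 + 3·5^4
  c_3 = 2720 = 0·5^0 + 4·5^1 + 3·5^2 + 1·5^3 + 4·5^4
  c_4 = 1359 = 4·5^0 + 1·5^1 + 4·5^2 + 0·5^3 + 2·5^4
  c_5 = 1746 = 1·5^0 + 4·5^1 + 4·5^2 + 3·5^3 + 2·5^4
  c_6 = 327 = 2·5^0 + 0·5^1 + 3·5^2 + 2·5^3
p-restricted factor λ_0 = (3, 0, 0, 4, 1, 2)
p-restricted factor λ_1 = (2, 2, 4, 1, 4, 0)
p-restricted factor λ_2 = (4, 4, 3, 4, 4, 3)
p-restricted factor λ_3 = (1, 0, 1, 0, 3, 2)
p-restricted factor λ_4 = (3, 3, 4, 2, 2, 0)

((3, 0, 0, 4, 1, 2), (2, 2, 4, 1, 4, 0), (4, 4, 3, 4, 4, 3), (1, 0, 1, 0, 3, 2), (3, 3, 4, 2, 2, 0))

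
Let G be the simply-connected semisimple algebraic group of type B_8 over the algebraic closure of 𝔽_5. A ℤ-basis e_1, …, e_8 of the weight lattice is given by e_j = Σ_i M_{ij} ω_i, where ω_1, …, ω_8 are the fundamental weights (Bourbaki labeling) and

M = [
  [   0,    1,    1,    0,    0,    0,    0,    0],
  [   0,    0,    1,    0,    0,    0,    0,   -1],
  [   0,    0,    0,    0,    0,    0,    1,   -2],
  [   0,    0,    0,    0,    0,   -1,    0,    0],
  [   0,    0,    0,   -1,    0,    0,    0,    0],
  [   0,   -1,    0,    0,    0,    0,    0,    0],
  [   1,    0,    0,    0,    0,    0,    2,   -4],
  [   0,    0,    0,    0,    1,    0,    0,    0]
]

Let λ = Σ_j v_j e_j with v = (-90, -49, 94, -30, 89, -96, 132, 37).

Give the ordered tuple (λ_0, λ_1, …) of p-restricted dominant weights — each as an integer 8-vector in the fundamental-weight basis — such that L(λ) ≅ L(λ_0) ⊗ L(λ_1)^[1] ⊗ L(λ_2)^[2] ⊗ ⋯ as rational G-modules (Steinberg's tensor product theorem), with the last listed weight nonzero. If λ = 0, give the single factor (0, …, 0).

((0, 2, 3, 1, 0, 4, 1, 4), (4, 1, 1, 4, 1, 4, 0, 2), (1, 2, 2, 3, 1, 1, 1, 3))

Change of basis e → ω: c = M·v where v = (-90, -49, 94, -30, 89, -96, 132, 37):
  c_1 = 0*-90 + 1*-49 + 1*94 + 0*-30 + 0*89 + 0*-96 + 0*132 + 0*37 = 45
  c_2 = 0*-90 + 0*-49 + 1*94 + 0*-30 + 0*89 + 0*-96 + 0*132 + -1*37 = 57
  c_3 = 0*-90 + 0*-49 + 0*94 + 0*-30 + 0*89 + 0*-96 + 1*132 + -2*37 = 58
  c_4 = 0*-90 + 0*-49 + 0*94 + 0*-30 + 0*89 + -1*-96 + 0*132 + 0*37 = 96
  c_5 = 0*-90 + 0*-49 + 0*94 + -1*-30 + 0*89 + 0*-96 + 0*132 + 0*37 = 30
  c_6 = 0*-90 + -1*-49 + 0*94 + 0*-30 + 0*89 + 0*-96 + 0*132 + 0*37 = 49
  c_7 = 1*-90 + 0*-49 + 0*94 + 0*-30 + 0*89 + 0*-96 + 2*132 + -4*37 = 26
  c_8 = 0*-90 + 0*-49 + 0*94 + 0*-30 + 1*89 + 0*-96 + 0*132 + 0*37 = 89
Base-5 expansion of each c_i:
  c_1 = 45 = 0·5^0 + 4·5^1 + 1·5^2
  c_2 = 57 = 2·5^0 + 1·5^1 + 2·5^2
  c_3 = 58 = 3·5^0 + 1·5^1 + 2·5^2
  c_4 = 96 = 1·5^0 + 4·5^1 + 3·5^2
  c_5 = 30 = 0·5^0 + 1·5^1 + 1·5^2
  c_6 = 49 = 4·5^0 + 4·5^1 + 1·5^2
  c_7 = 26 = 1·5^0 + 0·5^1 + 1·5^2
  c_8 = 89 = 4·5^0 + 2·5^1 + 3·5^2
Factor λ_0 = (0, 2, 3, 1, 0, 4, 1, 4)
Factor λ_1 = (4, 1, 1, 4, 1, 4, 0, 2)
Factor λ_2 = (1, 2, 2, 3, 1, 1, 1, 3)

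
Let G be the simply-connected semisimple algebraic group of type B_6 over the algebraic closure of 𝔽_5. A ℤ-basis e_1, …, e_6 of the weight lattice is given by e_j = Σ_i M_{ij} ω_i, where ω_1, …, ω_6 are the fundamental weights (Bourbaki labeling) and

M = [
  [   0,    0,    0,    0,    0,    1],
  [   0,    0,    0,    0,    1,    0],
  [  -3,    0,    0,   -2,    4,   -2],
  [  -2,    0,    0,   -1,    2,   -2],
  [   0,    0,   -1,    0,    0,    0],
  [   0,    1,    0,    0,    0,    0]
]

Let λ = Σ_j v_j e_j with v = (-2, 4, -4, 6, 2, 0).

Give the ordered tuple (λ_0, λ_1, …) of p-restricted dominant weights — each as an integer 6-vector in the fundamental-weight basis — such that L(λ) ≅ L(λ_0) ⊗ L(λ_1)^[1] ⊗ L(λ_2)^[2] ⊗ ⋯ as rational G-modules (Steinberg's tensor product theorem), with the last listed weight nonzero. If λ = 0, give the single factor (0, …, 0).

((0, 2, 2, 2, 4, 4),)

ω-coordinates c = M·v, v = (-2, 4, -4, 6, 2, 0):
  c_1 = (0)·(-2) + (0)·(4) + (0)·(-4) + (0)·(6) + (0)·(2) + (1)·(0) = 0
  c_2 = (0)·(-2) + (0)·(4) + (0)·(-4) + (0)·(6) + (1)·(2) + (0)·(0) = 2
  c_3 = (-3)·(-2) + (0)·(4) + (0)·(-4) + (-2)·(6) + (4)·(2) + (-2)·(0) = 2
  c_4 = (-2)·(-2) + (0)·(4) + (0)·(-4) + (-1)·(6) + (2)·(2) + (-2)·(0) = 2
  c_5 = (0)·(-2) + (0)·(4) + (-1)·(-4) + (0)·(6) + (0)·(2) + (0)·(0) = 4
  c_6 = (0)·(-2) + (1)·(4) + (0)·(-4) + (0)·(6) + (0)·(2) + (0)·(0) = 4
Writing each c_i in base p = 5:
  c_1 = 0
  c_2 = 2 = 2·5^0
  c_3 = 2 = 2·5^0
  c_4 = 2 = 2·5^0
  c_5 = 4 = 4·5^0
  c_6 = 4 = 4·5^0
p-restricted factor λ_0 = (0, 2, 2, 2, 4, 4)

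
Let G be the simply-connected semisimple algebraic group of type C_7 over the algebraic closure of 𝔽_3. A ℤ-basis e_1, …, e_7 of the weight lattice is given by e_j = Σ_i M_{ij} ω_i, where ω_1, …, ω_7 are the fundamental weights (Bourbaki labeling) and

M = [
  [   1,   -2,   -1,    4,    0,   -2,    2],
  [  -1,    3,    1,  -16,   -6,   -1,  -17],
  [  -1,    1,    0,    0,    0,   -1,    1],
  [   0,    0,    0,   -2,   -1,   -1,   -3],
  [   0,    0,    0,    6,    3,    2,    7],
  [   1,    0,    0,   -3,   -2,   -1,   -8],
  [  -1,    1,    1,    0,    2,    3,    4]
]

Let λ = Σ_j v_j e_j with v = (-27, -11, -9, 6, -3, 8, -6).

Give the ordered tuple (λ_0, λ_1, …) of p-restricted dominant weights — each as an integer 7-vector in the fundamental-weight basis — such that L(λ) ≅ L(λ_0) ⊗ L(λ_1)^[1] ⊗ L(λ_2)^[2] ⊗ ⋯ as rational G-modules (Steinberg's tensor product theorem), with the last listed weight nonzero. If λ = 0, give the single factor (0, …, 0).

Change of basis e → ω: c = M·v where v = (-27, -11, -9, 6, -3, 8, -6):
  c_1 = (1)·(-27) + (-2)·(-11) + (-1)·(-9) + 4·6 + (0)·(-3) + (-2)·(8) + (2)·(-6) = 0
  c_2 = (-1)·(-27) + (3)·(-11) + (1)·(-9) + (-16)·(6) + (-6)·(-3) + (-1)·(8) + (-17)·(-6) = 1
  c_3 = (-1)·(-27) + (1)·(-11) + (0)·(-9) + 0·6 + (0)·(-3) + (-1)·(8) + (1)·(-6) = 2
  c_4 = (0)·(-27) + (0)·(-11) + (0)·(-9) + (-2)·(6) + (-1)·(-3) + (-1)·(8) + (-3)·(-6) = 1
  c_5 = (0)·(-27) + (0)·(-11) + (0)·(-9) + 6·6 + (3)·(-3) + 2·8 + (7)·(-6) = 1
  c_6 = (1)·(-27) + (0)·(-11) + (0)·(-9) + (-3)·(6) + (-2)·(-3) + (-1)·(8) + (-8)·(-6) = 1
  c_7 = (-1)·(-27) + (1)·(-11) + (1)·(-9) + 0·6 + (2)·(-3) + 3·8 + (4)·(-6) = 1
p = 3; digits c_i = Σ_j d_{ij}·3^j, 0 ≤ d_{ij} < 3:
  c_1 = 0
  c_2 = 1 = 1·3^0
  c_3 = 2 = 2·3^0
  c_4 = 1 = 1·3^0
  c_5 = 1 = 1·3^0
  c_6 = 1 = 1·3^0
  c_7 = 1 = 1·3^0
Factor λ_0 = (0, 1, 2, 1, 1, 1, 1)

((0, 1, 2, 1, 1, 1, 1),)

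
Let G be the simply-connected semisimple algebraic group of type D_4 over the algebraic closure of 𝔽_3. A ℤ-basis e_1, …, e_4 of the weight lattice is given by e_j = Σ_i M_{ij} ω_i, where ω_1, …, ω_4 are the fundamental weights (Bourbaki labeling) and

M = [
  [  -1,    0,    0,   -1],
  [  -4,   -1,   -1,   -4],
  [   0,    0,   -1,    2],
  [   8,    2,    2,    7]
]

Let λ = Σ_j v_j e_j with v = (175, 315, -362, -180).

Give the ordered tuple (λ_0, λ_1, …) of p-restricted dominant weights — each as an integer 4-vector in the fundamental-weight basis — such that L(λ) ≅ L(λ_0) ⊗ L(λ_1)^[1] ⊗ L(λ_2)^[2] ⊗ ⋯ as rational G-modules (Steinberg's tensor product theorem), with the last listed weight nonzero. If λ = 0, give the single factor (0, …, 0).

ω-coordinates c = M·v, v = (175, 315, -362, -180):
  c_1 = (-1)·(175) + 0·315 + (0)·(-362) + (-1)·(-180) = 5
  c_2 = (-4)·(175) + (-1)·(315) + (-1)·(-362) + (-4)·(-180) = 67
  c_3 = 0·175 + 0·315 + (-1)·(-362) + (2)·(-180) = 2
  c_4 = 8·175 + 2·315 + (2)·(-362) + (7)·(-180) = 46
Base-3 expansion of each c_i:
  c_1 = 5 = 2·3^0 + 1·3^1
  c_2 = 67 = 1·3^0 + 1·3^1 + 1·3^2 + 2·3^3
  c_3 = 2 = 2·3^0
  c_4 = 46 = 1·3^0 + 0·3^1 + 2·3^2 + 1·3^3
λ_0 = (2, 1, 2, 1)
λ_1 = (1, 1, 0, 0)
λ_2 = (0, 1, 0, 2)
λ_3 = (0, 2, 0, 1)

((2, 1, 2, 1), (1, 1, 0, 0), (0, 1, 0, 2), (0, 2, 0, 1))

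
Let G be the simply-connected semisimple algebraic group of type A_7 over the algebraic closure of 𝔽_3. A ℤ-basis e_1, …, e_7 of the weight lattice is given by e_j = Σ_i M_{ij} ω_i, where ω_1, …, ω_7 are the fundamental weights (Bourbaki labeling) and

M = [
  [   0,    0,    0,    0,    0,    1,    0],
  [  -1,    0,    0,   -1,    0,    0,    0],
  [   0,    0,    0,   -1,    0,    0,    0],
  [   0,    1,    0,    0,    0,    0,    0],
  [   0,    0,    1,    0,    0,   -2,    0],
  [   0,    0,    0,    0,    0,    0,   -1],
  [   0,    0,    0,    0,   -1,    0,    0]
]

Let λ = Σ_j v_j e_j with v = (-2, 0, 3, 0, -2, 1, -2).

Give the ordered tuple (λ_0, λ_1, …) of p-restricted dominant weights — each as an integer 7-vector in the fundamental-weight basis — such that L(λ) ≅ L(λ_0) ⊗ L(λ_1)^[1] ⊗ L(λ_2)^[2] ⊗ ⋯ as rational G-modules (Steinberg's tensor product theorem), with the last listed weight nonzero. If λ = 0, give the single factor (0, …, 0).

ω-coordinates c = M·v, v = (-2, 0, 3, 0, -2, 1, -2):
  c_1 = (0)·(-2) + 0·0 + 0·3 + 0·0 + (0)·(-2) + 1·1 + (0)·(-2) = 1
  c_2 = (-1)·(-2) + 0·0 + 0·3 + (-1)·(0) + (0)·(-2) + 0·1 + (0)·(-2) = 2
  c_3 = (0)·(-2) + 0·0 + 0·3 + (-1)·(0) + (0)·(-2) + 0·1 + (0)·(-2) = 0
  c_4 = (0)·(-2) + 1·0 + 0·3 + 0·0 + (0)·(-2) + 0·1 + (0)·(-2) = 0
  c_5 = (0)·(-2) + 0·0 + 1·3 + 0·0 + (0)·(-2) + (-2)·(1) + (0)·(-2) = 1
  c_6 = (0)·(-2) + 0·0 + 0·3 + 0·0 + (0)·(-2) + 0·1 + (-1)·(-2) = 2
  c_7 = (0)·(-2) + 0·0 + 0·3 + 0·0 + (-1)·(-2) + 0·1 + (0)·(-2) = 2
Expand coordinatewise in base 3:
  c_1 = 1 = 1·3^0
  c_2 = 2 = 2·3^0
  c_3 = 0
  c_4 = 0
  c_5 = 1 = 1·3^0
  c_6 = 2 = 2·3^0
  c_7 = 2 = 2·3^0
p-restricted factor λ_0 = (1, 2, 0, 0, 1, 2, 2)

((1, 2, 0, 0, 1, 2, 2),)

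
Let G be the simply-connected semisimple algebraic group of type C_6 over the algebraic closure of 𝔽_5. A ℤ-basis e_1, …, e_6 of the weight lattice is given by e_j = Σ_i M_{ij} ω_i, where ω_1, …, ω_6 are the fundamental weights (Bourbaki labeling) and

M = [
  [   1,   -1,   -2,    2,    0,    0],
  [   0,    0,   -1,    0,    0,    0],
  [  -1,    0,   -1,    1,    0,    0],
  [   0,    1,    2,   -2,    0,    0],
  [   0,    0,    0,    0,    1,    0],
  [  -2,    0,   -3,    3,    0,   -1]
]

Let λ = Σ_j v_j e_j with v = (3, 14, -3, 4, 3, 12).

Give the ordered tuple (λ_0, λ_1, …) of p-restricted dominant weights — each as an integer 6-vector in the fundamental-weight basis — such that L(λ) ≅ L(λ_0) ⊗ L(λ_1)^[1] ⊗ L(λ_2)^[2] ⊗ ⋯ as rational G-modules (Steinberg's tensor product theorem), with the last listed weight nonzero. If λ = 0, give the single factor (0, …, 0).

Compute c_i = Σ_j M_{ij} v_j with v = (3, 14, -3, 4, 3, 12):
  c_1 = 1*3 + -1*14 + -2*-3 + 2*4 + 0*3 + 0*12 = 3
  c_2 = 0*3 + 0*14 + -1*-3 + 0*4 + 0*3 + 0*12 = 3
  c_3 = -1*3 + 0*14 + -1*-3 + 1*4 + 0*3 + 0*12 = 4
  c_4 = 0*3 + 1*14 + 2*-3 + -2*4 + 0*3 + 0*12 = 0
  c_5 = 0*3 + 0*14 + 0*-3 + 0*4 + 1*3 + 0*12 = 3
  c_6 = -2*3 + 0*14 + -3*-3 + 3*4 + 0*3 + -1*12 = 3
Expand coordinatewise in base 5:
  c_1 = 3 = 3·5^0
  c_2 = 3 = 3·5^0
  c_3 = 4 = 4·5^0
  c_4 = 0
  c_5 = 3 = 3·5^0
  c_6 = 3 = 3·5^0
Factor λ_0 = (3, 3, 4, 0, 3, 3)

((3, 3, 4, 0, 3, 3),)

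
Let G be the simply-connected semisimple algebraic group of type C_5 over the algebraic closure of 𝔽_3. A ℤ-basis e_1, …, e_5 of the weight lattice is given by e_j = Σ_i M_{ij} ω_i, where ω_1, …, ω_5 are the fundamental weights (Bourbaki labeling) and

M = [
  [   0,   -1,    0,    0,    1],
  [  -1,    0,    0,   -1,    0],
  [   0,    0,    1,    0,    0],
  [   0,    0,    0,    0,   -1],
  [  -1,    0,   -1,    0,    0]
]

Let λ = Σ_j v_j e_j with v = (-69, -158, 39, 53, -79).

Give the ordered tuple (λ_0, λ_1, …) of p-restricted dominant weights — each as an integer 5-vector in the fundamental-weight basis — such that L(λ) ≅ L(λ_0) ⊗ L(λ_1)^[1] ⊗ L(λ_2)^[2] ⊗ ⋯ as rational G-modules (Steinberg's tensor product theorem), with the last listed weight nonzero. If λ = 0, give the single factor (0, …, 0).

((1, 1, 0, 1, 0), (2, 2, 1, 2, 1), (2, 1, 1, 2, 0), (2, 0, 1, 2, 1))

In the fundamental-weight basis, λ has coordinates c = M·v (v = (-69, -158, 39, 53, -79)):
  c_1 = 0*-69 + -1*-158 + 0*39 + 0*53 + 1*-79 = 79
  c_2 = -1*-69 + 0*-158 + 0*39 + -1*53 + 0*-79 = 16
  c_3 = 0*-69 + 0*-158 + 1*39 + 0*53 + 0*-79 = 39
  c_4 = 0*-69 + 0*-158 + 0*39 + 0*53 + -1*-79 = 79
  c_5 = -1*-69 + 0*-158 + -1*39 + 0*53 + 0*-79 = 30
p = 3; digits c_i = Σ_j d_{ij}·3^j, 0 ≤ d_{ij} < 3:
  c_1 = 79 = 1·3^0 + 2·3^1 + 2·3^2 + 2·3^3
  c_2 = 16 = 1·3^0 + 2·3^1 + 1·3^2
  c_3 = 39 = 0·3^0 + 1·3^1 + 1·3^2 + 1·3^3
  c_4 = 79 = 1·3^0 + 2·3^1 + 2·3^2 + 2·3^3
  c_5 = 30 = 0·3^0 + 1·3^1 + 0·3^2 + 1·3^3
Factor λ_0 = (1, 1, 0, 1, 0)
Factor λ_1 = (2, 2, 1, 2, 1)
Factor λ_2 = (2, 1, 1, 2, 0)
Factor λ_3 = (2, 0, 1, 2, 1)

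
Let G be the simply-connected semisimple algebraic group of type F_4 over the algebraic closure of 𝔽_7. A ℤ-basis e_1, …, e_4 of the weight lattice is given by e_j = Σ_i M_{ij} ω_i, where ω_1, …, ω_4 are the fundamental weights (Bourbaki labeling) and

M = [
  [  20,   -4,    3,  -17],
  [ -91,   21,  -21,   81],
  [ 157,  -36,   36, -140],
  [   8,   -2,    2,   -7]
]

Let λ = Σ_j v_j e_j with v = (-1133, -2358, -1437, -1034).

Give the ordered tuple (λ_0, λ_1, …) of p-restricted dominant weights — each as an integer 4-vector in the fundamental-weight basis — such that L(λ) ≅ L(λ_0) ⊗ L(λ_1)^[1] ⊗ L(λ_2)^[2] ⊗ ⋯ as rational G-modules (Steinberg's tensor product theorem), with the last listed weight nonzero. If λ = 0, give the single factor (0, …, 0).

In the fundamental-weight basis, λ has coordinates c = M·v (v = (-1133, -2358, -1437, -1034)):
  c_1 = 20*-1133 + -4*-2358 + 3*-1437 + -17*-1034 = 39
  c_2 = -91*-1133 + 21*-2358 + -21*-1437 + 81*-1034 = 8
  c_3 = 157*-1133 + -36*-2358 + 36*-1437 + -140*-1034 = 35
  c_4 = 8*-1133 + -2*-2358 + 2*-1437 + -7*-1034 = 16
Base-7 expansion of each c_i:
  c_1 = 39 = 4·7^0 + 5·7^1
  c_2 = 8 = 1·7^0 + 1·7^1
  c_3 = 35 = 0·7^0 + 5·7^1
  c_4 = 16 = 2·7^0 + 2·7^1
p-restricted factor λ_0 = (4, 1, 0, 2)
p-restricted factor λ_1 = (5, 1, 5, 2)

((4, 1, 0, 2), (5, 1, 5, 2))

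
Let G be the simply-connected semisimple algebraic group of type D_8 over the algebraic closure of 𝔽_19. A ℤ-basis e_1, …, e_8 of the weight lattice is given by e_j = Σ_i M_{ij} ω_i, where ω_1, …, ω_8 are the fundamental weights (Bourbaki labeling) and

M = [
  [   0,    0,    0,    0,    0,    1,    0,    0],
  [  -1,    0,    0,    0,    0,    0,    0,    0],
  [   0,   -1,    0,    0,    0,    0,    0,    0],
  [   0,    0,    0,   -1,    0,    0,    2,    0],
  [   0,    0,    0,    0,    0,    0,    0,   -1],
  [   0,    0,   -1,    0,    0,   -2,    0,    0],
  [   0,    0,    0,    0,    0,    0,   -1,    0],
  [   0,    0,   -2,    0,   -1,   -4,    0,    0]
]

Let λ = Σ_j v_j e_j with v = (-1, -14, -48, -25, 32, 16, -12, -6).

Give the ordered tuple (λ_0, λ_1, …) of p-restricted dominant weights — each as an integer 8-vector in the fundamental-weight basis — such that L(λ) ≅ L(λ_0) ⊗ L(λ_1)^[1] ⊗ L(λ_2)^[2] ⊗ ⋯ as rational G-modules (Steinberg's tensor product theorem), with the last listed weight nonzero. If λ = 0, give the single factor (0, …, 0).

((16, 1, 14, 1, 6, 16, 12, 0),)

In the fundamental-weight basis, λ has coordinates c = M·v (v = (-1, -14, -48, -25, 32, 16, -12, -6)):
  c_1 = 0*-1 + 0*-14 + 0*-48 + 0*-25 + 0*32 + 1*16 + 0*-12 + 0*-6 = 16
  c_2 = -1*-1 + 0*-14 + 0*-48 + 0*-25 + 0*32 + 0*16 + 0*-12 + 0*-6 = 1
  c_3 = 0*-1 + -1*-14 + 0*-48 + 0*-25 + 0*32 + 0*16 + 0*-12 + 0*-6 = 14
  c_4 = 0*-1 + 0*-14 + 0*-48 + -1*-25 + 0*32 + 0*16 + 2*-12 + 0*-6 = 1
  c_5 = 0*-1 + 0*-14 + 0*-48 + 0*-25 + 0*32 + 0*16 + 0*-12 + -1*-6 = 6
  c_6 = 0*-1 + 0*-14 + -1*-48 + 0*-25 + 0*32 + -2*16 + 0*-12 + 0*-6 = 16
  c_7 = 0*-1 + 0*-14 + 0*-48 + 0*-25 + 0*32 + 0*16 + -1*-12 + 0*-6 = 12
  c_8 = 0*-1 + 0*-14 + -2*-48 + 0*-25 + -1*32 + -4*16 + 0*-12 + 0*-6 = 0
p = 19; digits c_i = Σ_j d_{ij}·19^j, 0 ≤ d_{ij} < 19:
  c_1 = 16 = 16·19^0
  c_2 = 1 = 1·19^0
  c_3 = 14 = 14·19^0
  c_4 = 1 = 1·19^0
  c_5 = 6 = 6·19^0
  c_6 = 16 = 16·19^0
  c_7 = 12 = 12·19^0
  c_8 = 0
λ_0 = (16, 1, 14, 1, 6, 16, 12, 0)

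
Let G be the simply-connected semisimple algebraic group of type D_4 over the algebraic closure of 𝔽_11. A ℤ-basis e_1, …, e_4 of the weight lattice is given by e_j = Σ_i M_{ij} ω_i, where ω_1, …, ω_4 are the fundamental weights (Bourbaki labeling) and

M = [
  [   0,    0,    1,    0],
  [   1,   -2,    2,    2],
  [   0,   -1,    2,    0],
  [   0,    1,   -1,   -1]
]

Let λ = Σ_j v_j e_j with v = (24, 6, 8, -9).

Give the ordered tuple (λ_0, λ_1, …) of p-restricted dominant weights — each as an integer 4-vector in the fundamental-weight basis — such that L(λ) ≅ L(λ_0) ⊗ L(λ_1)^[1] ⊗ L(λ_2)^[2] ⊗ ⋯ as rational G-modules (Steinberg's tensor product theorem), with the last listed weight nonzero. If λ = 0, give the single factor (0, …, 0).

Converting to the ω-basis (c_i = row i of M dotted with v = (24, 6, 8, -9)):
  c_1 = 0·24 + 0·6 + 1·8 + (0)·(-9) = 8
  c_2 = 1·24 + (-2)·(6) + 2·8 + (2)·(-9) = 10
  c_3 = 0·24 + (-1)·(6) + 2·8 + (0)·(-9) = 10
  c_4 = 0·24 + 1·6 + (-1)·(8) + (-1)·(-9) = 7
Expand coordinatewise in base 11:
  c_1 = 8 = 8·11^0
  c_2 = 10 = 10·11^0
  c_3 = 10 = 10·11^0
  c_4 = 7 = 7·11^0
p-restricted factor λ_0 = (8, 10, 10, 7)

((8, 10, 10, 7),)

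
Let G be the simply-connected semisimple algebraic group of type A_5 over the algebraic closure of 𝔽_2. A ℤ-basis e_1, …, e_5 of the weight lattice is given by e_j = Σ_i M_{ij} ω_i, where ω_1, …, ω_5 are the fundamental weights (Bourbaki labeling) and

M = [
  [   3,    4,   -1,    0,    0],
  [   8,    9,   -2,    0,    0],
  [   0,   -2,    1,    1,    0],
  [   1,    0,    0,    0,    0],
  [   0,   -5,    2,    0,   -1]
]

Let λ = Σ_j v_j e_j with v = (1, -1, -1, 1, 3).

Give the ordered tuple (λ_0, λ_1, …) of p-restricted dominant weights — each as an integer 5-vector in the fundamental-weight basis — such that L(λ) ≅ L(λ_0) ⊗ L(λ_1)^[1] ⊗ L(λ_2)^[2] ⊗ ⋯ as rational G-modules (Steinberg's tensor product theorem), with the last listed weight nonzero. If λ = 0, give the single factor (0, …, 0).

In the fundamental-weight basis, λ has coordinates c = M·v (v = (1, -1, -1, 1, 3)):
  c_1 = 3·1 + (4)·(-1) + (-1)·(-1) + 0·1 + 0·3 = 0
  c_2 = 8·1 + (9)·(-1) + (-2)·(-1) + 0·1 + 0·3 = 1
  c_3 = 0·1 + (-2)·(-1) + (1)·(-1) + 1·1 + 0·3 = 2
  c_4 = 1·1 + (0)·(-1) + (0)·(-1) + 0·1 + 0·3 = 1
  c_5 = 0·1 + (-5)·(-1) + (2)·(-1) + 0·1 + (-1)·(3) = 0
p = 2; digits c_i = Σ_j d_{ij}·2^j, 0 ≤ d_{ij} < 2:
  c_1 = 0
  c_2 = 1 = 1·2^0
  c_3 = 2 = 0·2^0 + 1·2^1
  c_4 = 1 = 1·2^0
  c_5 = 0
Factor λ_0 = (0, 1, 0, 1, 0)
Factor λ_1 = (0, 0, 1, 0, 0)

((0, 1, 0, 1, 0), (0, 0, 1, 0, 0))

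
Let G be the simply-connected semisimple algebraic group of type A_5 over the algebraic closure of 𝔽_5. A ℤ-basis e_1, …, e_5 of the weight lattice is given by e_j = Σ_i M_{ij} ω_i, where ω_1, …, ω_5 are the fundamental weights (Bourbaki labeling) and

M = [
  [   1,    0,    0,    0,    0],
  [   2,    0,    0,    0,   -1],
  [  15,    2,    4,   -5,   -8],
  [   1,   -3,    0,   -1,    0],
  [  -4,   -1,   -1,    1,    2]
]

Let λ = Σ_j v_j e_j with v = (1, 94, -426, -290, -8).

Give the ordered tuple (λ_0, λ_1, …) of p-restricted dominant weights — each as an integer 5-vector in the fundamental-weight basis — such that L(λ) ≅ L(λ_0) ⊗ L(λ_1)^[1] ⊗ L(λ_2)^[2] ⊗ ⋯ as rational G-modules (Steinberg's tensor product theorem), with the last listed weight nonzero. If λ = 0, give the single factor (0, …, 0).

((1, 0, 3, 4, 2), (0, 2, 2, 1, 4))

In the fundamental-weight basis, λ has coordinates c = M·v (v = (1, 94, -426, -290, -8)):
  c_1 = 1*1 + 0*94 + 0*-426 + 0*-290 + 0*-8 = 1
  c_2 = 2*1 + 0*94 + 0*-426 + 0*-290 + -1*-8 = 10
  c_3 = 15*1 + 2*94 + 4*-426 + -5*-290 + -8*-8 = 13
  c_4 = 1*1 + -3*94 + 0*-426 + -1*-290 + 0*-8 = 9
  c_5 = -4*1 + -1*94 + -1*-426 + 1*-290 + 2*-8 = 22
p = 5; digits c_i = Σ_j d_{ij}·5^j, 0 ≤ d_{ij} < 5:
  c_1 = 1 = 1·5^0
  c_2 = 10 = 0·5^0 + 2·5^1
  c_3 = 13 = 3·5^0 + 2·5^1
  c_4 = 9 = 4·5^0 + 1·5^1
  c_5 = 22 = 2·5^0 + 4·5^1
Factor λ_0 = (1, 0, 3, 4, 2)
Factor λ_1 = (0, 2, 2, 1, 4)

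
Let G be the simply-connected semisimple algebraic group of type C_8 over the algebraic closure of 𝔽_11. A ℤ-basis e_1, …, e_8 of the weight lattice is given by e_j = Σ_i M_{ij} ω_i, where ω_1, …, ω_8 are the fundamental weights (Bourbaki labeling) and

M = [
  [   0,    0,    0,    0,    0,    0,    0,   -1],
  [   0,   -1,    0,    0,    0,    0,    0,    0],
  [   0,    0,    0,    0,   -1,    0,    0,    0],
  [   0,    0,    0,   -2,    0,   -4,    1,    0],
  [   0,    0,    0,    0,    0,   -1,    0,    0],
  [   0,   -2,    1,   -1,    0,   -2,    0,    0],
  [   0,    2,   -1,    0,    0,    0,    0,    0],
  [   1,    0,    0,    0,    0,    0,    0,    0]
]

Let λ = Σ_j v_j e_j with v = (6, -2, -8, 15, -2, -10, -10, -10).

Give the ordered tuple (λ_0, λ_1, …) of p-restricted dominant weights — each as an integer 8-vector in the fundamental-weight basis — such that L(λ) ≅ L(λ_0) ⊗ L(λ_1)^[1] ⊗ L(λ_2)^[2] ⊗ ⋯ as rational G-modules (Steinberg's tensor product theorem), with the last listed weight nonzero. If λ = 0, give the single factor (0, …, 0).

Change of basis e → ω: c = M·v where v = (6, -2, -8, 15, -2, -10, -10, -10):
  c_1 = (0)·(6) + (0)·(-2) + (0)·(-8) + (0)·(15) + (0)·(-2) + (0)·(-10) + (0)·(-10) + (-1)·(-10) = 10
  c_2 = (0)·(6) + (-1)·(-2) + (0)·(-8) + (0)·(15) + (0)·(-2) + (0)·(-10) + (0)·(-10) + (0)·(-10) = 2
  c_3 = (0)·(6) + (0)·(-2) + (0)·(-8) + (0)·(15) + (-1)·(-2) + (0)·(-10) + (0)·(-10) + (0)·(-10) = 2
  c_4 = (0)·(6) + (0)·(-2) + (0)·(-8) + (-2)·(15) + (0)·(-2) + (-4)·(-10) + (1)·(-10) + (0)·(-10) = 0
  c_5 = (0)·(6) + (0)·(-2) + (0)·(-8) + (0)·(15) + (0)·(-2) + (-1)·(-10) + (0)·(-10) + (0)·(-10) = 10
  c_6 = (0)·(6) + (-2)·(-2) + (1)·(-8) + (-1)·(15) + (0)·(-2) + (-2)·(-10) + (0)·(-10) + (0)·(-10) = 1
  c_7 = (0)·(6) + (2)·(-2) + (-1)·(-8) + (0)·(15) + (0)·(-2) + (0)·(-10) + (0)·(-10) + (0)·(-10) = 4
  c_8 = (1)·(6) + (0)·(-2) + (0)·(-8) + (0)·(15) + (0)·(-2) + (0)·(-10) + (0)·(-10) + (0)·(-10) = 6
Expand coordinatewise in base 11:
  c_1 = 10 = 10·11^0
  c_2 = 2 = 2·11^0
  c_3 = 2 = 2·11^0
  c_4 = 0
  c_5 = 10 = 10·11^0
  c_6 = 1 = 1·11^0
  c_7 = 4 = 4·11^0
  c_8 = 6 = 6·11^0
Factor λ_0 = (10, 2, 2, 0, 10, 1, 4, 6)

((10, 2, 2, 0, 10, 1, 4, 6),)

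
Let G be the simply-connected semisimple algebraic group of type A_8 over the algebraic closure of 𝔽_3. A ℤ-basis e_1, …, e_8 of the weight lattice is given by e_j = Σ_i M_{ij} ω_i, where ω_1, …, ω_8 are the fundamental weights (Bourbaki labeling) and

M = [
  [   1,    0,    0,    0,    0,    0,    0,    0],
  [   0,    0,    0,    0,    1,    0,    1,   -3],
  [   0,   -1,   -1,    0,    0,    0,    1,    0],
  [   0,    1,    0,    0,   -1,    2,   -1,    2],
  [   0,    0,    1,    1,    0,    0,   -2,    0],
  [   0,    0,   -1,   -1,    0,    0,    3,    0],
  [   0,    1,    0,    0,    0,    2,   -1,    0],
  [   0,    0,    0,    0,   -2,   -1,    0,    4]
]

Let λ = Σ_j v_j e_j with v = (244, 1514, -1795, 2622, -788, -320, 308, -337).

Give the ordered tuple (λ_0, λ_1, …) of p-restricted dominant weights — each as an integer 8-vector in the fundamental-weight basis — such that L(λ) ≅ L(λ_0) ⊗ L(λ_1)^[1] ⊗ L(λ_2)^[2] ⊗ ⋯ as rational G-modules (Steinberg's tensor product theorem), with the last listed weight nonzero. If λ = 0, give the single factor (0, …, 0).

((1, 0, 1, 2, 1, 1, 2, 2), (0, 0, 1, 1, 1, 2, 2, 2), (0, 2, 2, 0, 2, 1, 2, 0), (0, 1, 0, 1, 1, 0, 2, 2), (0, 0, 1, 2, 2, 1, 0, 0), (1, 2, 2, 2, 0, 0, 2, 2))

ω-coordinates c = M·v, v = (244, 1514, -1795, 2622, -788, -320, 308, -337):
  c_1 = 1·244 + 0·1514 + (0)·(-1795) + 0·2622 + (0)·(-788) + (0)·(-320) + 0·308 + (0)·(-337) = 244
  c_2 = 0·244 + 0·1514 + (0)·(-1795) + 0·2622 + (1)·(-788) + (0)·(-320) + 1·308 + (-3)·(-337) = 531
  c_3 = 0·244 + (-1)·(1514) + (-1)·(-1795) + 0·2622 + (0)·(-788) + (0)·(-320) + 1·308 + (0)·(-337) = 589
  c_4 = 0·244 + 1·1514 + (0)·(-1795) + 0·2622 + (-1)·(-788) + (2)·(-320) + (-1)·(308) + (2)·(-337) = 680
  c_5 = 0·244 + 0·1514 + (1)·(-1795) + 1·2622 + (0)·(-788) + (0)·(-320) + (-2)·(308) + (0)·(-337) = 211
  c_6 = 0·244 + 0·1514 + (-1)·(-1795) + (-1)·(2622) + (0)·(-788) + (0)·(-320) + 3·308 + (0)·(-337) = 97
  c_7 = 0·244 + 1·1514 + (0)·(-1795) + 0·2622 + (0)·(-788) + (2)·(-320) + (-1)·(308) + (0)·(-337) = 566
  c_8 = 0·244 + 0·1514 + (0)·(-1795) + 0·2622 + (-2)·(-788) + (-1)·(-320) + 0·308 + (4)·(-337) = 548
Base-3 expansion of each c_i:
  c_1 = 244 = 1·3^0 + 0·3^1 + 0·3^2 + 0·3^3 + 0·3^4 + 1·3^5
  c_2 = 531 = 0·3^0 + 0·3^1 + 2·3^2 + 1·3^3 + 0·3^4 + 2·3^5
  c_3 = 589 = 1·3^0 + 1·3^1 + 2·3^2 + 0·3^3 + 1·3^4 + 2·3^5
  c_4 = 680 = 2·3^0 + 1·3^1 + 0·3^2 + 1·3^3 + 2·3^4 + 2·3^5
  c_5 = 211 = 1·3^0 + 1·3^1 + 2·3^2 + 1·3^3 + 2·3^4
  c_6 = 97 = 1·3^0 + 2·3^1 + 1·3^2 + 0·3^3 + 1·3^4
  c_7 = 566 = 2·3^0 + 2·3^1 + 2·3^2 + 2·3^3 + 0·3^4 + 2·3^5
  c_8 = 548 = 2·3^0 + 2·3^1 + 0·3^2 + 2·3^3 + 0·3^4 + 2·3^5
Factor λ_0 = (1, 0, 1, 2, 1, 1, 2, 2)
Factor λ_1 = (0, 0, 1, 1, 1, 2, 2, 2)
Factor λ_2 = (0, 2, 2, 0, 2, 1, 2, 0)
Factor λ_3 = (0, 1, 0, 1, 1, 0, 2, 2)
Factor λ_4 = (0, 0, 1, 2, 2, 1, 0, 0)
Factor λ_5 = (1, 2, 2, 2, 0, 0, 2, 2)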